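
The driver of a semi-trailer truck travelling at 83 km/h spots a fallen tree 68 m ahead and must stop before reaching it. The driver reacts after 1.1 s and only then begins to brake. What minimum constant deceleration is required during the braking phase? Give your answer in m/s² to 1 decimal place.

83 km/h ÷ 3.6 = 23.0556 m/s.
Distance covered during reaction = 23.0556 × 1.1 = 25.361 m.
Distance available for braking: 68 − 25.361 = 42.639 m.
v² = 2a·d ⇒ a = v²/(2d) = 23.0556² / (2 × 42.639) = 531.561 / 85.278 = 6.2333 m/s².

Required deceleration ≈ 6.2 m/s²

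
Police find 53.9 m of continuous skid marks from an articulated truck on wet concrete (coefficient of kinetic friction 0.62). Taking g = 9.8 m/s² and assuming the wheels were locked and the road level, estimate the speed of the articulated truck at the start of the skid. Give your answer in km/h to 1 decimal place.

Deceleration a = μg = 0.62 × 9.8 = 6.076 m/s².
v = √(2a·d) = √(2 × 6.076 × 53.9) = √654.993 = 25.5928 m/s.
= 25.5928 × 3.6 = 92.134 km/h.

Initial speed ≈ 92.1 km/h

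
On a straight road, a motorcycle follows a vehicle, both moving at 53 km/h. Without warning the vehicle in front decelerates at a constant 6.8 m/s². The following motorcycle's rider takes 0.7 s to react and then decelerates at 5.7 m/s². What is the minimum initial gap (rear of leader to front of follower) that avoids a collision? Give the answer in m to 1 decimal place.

Minimum gap ≈ 13.4 m

53 km/h ÷ 3.6 = 14.7222 m/s.
Leader travels v²/(2a_L) = 216.743 / 13.600 = 15.937 m before stopping.
Follower covers v·t_r = 14.7222 × 0.7 = 10.306 m while reacting, then v²/(2a_F) = 216.743 / 11.400 = 19.013 m while braking, for a total of 10.306 + 19.013 = 29.319 m.
Since a_F ≤ a_L and the follower starts braking later, the follower is never slower than the leader, so the closest approach is when both have stopped.
Minimum gap = 29.319 − 15.937 = 13.382 m.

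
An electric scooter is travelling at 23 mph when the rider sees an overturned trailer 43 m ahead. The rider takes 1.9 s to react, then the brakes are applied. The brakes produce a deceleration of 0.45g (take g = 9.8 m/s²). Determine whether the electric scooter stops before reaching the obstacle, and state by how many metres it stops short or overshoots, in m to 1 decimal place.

Yes — it stops 11.5 m short of the obstacle

23 mph × 0.44704 = 10.2819 m/s.
a = 0.45 × 9.8 = 4.410 m/s².
Reaction distance = 10.2819 × 1.9 = 19.536 m.
Braking distance = v²/(2a) = 105.717 / 8.820 = 11.986 m.
Total stopping distance = 19.536 + 11.986 = 31.522 m, vs 43 m available — it stops with 43 − 31.522 = 11.478 m to spare.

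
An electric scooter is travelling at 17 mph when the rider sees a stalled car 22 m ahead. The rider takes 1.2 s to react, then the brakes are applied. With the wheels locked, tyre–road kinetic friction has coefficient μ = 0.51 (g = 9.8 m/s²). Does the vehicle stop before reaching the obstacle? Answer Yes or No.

17 mph × 0.44704 = 7.5997 m/s.
a = μg = 0.51 × 9.8 = 4.998 m/s².
Reaction distance = 7.5997 × 1.2 = 9.120 m.
Braking distance = v²/(2a) = 57.755 / 9.996 = 5.778 m.
Total stopping distance = 9.120 + 5.778 = 14.898 m, vs 22 m available — it stops with 22 − 14.898 = 7.102 m to spare.

Yes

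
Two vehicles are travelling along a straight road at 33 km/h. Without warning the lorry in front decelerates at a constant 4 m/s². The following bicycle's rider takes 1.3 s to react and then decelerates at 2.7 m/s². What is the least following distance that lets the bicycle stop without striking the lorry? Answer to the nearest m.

Minimum gap ≈ 17 m

33 km/h ÷ 3.6 = 9.1667 m/s.
Leader travels v²/(2a_L) = 84.028 / 8.000 = 10.504 m before stopping.
Follower covers v·t_r = 9.1667 × 1.3 = 11.917 m while reacting, then v²/(2a_F) = 84.028 / 5.400 = 15.561 m while braking, for a total of 11.917 + 15.561 = 27.478 m.
Since a_F ≤ a_L and the follower starts braking later, the follower is never slower than the leader, so the closest approach is when both have stopped.
Minimum gap = 27.478 − 10.504 = 16.974 m.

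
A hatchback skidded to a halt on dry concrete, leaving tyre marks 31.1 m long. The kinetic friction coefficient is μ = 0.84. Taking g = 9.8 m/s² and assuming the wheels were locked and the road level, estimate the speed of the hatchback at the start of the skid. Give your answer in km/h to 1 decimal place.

Initial speed ≈ 81.5 km/h

Deceleration a = μg = 0.84 × 9.8 = 8.232 m/s².
v = √(2a·d) = √(2 × 8.232 × 31.1) = √512.030 = 22.6281 m/s.
= 22.6281 × 3.6 = 81.461 km/h.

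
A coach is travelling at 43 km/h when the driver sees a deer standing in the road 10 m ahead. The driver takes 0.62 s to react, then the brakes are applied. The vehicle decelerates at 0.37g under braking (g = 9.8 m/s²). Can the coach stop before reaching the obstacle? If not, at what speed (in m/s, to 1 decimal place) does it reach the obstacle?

No — it strikes the obstacle at 11.1 m/s

43 km/h ÷ 3.6 = 11.9444 m/s.
a = 0.37 × 9.8 = 3.626 m/s².
Reaction distance = 11.9444 × 0.62 = 7.406 m.
Braking distance needed to stop: v²/(2a) = 142.669 / 7.252 = 19.673 m, so total needed = 7.406 + 19.673 = 27.079 m > 10 m — it cannot stop.
Distance remaining when braking begins: 10 − 7.406 = 2.594 m.
v² = v₀² − 2a·d = 142.669 − 2 × 3.626 × 2.594 = 123.857 m²/s².
v = √123.857 = 11.129 m/s.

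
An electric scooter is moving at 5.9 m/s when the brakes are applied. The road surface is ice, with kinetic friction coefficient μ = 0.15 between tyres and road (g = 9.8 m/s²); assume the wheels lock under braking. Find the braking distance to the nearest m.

a = μg = 0.15 × 9.8 = 1.470 m/s².
Braking distance = v²/(2a) = 5.9000² / (2 × 1.470) = 34.810 / 2.940 = 11.840 m.

Braking distance ≈ 12 m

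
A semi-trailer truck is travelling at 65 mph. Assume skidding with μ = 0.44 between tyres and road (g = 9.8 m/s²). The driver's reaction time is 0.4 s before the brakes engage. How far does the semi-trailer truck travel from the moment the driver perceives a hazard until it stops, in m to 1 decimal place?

Total stopping distance ≈ 109.5 m

65 mph × 0.44704 = 29.0576 m/s.
a = μg = 0.44 × 9.8 = 4.312 m/s².
Reaction distance = v·t_r = 29.0576 × 0.4 = 11.623 m.
Braking distance = v²/(2a) = 29.0576² / (2 × 4.312) = 844.344 / 8.624 = 97.906 m.
Total = 11.623 + 97.906 = 109.529 m.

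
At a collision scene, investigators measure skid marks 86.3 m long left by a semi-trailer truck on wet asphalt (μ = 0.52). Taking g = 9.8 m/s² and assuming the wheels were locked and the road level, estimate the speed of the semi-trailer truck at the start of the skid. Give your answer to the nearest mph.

Initial speed ≈ 66 mph

Deceleration a = μg = 0.52 × 9.8 = 5.096 m/s².
v = √(2a·d) = √(2 × 5.096 × 86.3) = √879.570 = 29.6575 m/s.
= 29.6575 ÷ 0.44704 = 66.342 mph.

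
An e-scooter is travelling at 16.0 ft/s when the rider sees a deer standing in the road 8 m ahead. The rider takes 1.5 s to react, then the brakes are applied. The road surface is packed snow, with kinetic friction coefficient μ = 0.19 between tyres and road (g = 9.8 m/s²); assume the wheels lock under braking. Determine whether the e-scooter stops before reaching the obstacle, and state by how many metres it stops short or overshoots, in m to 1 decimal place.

16 ft/s × 0.3048 = 4.8768 m/s.
a = μg = 0.19 × 9.8 = 1.862 m/s².
Reaction distance = 4.8768 × 1.5 = 7.315 m.
Braking distance = v²/(2a) = 23.783 / 3.724 = 6.386 m.
Total stopping distance = 7.315 + 6.386 = 13.701 m, vs 8 m available — it cannot stop in time and overshoots by 13.701 − 8 = 5.701 m.

No — it overshoots by 5.7 m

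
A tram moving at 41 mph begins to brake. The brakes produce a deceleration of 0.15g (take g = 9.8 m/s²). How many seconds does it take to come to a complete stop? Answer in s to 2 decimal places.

41 mph × 0.44704 = 18.3286 m/s.
a = 0.15 × 9.8 = 1.470 m/s².
Braking time = v/a = 18.3286 / 1.470 = 12.468 s.

Braking time ≈ 12.47 s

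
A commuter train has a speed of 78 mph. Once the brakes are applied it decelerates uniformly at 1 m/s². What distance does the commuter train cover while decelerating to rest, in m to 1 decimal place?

78 mph × 0.44704 = 34.8691 m/s.
Braking distance = v²/(2a) = 34.8691² / (2 × 1.000) = 1215.854 / 2.000 = 607.927 m.

Braking distance ≈ 607.9 m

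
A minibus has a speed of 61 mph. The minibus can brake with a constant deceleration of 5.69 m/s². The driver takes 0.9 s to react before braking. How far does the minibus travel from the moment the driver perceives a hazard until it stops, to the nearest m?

61 mph × 0.44704 = 27.2694 m/s.
Reaction distance = v·t_r = 27.2694 × 0.9 = 24.542 m.
Braking distance = v²/(2a) = 27.2694² / (2 × 5.690) = 743.620 / 11.380 = 65.344 m.
Total = 24.542 + 65.344 = 89.886 m.

Total stopping distance ≈ 90 m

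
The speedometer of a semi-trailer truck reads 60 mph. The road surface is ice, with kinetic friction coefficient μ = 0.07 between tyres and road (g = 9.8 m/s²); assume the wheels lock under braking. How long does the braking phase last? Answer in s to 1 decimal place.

Braking time ≈ 39.1 s

60 mph × 0.44704 = 26.8224 m/s.
a = μg = 0.07 × 9.8 = 0.686 m/s².
Braking time = v/a = 26.8224 / 0.686 = 39.100 s.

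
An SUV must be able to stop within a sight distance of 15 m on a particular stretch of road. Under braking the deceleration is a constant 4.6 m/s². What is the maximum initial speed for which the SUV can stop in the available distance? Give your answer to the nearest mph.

v²/(2a) = d ⇒ v = √(2 × 4.600 × 15) = √138.00 = 11.7473 m/s.
11.7473 m/s ÷ 0.44704 = 26.278 mph.

Maximum speed ≈ 26 mph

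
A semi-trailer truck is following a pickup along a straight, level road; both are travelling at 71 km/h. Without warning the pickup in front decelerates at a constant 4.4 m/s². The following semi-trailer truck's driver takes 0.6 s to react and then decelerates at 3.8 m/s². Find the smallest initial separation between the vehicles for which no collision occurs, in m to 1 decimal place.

71 km/h ÷ 3.6 = 19.7222 m/s.
Leader travels v²/(2a_L) = 388.965 / 8.800 = 44.201 m before stopping.
Follower covers v·t_r = 19.7222 × 0.6 = 11.833 m while reacting, then v²/(2a_F) = 388.965 / 7.600 = 51.180 m while braking, for a total of 11.833 + 51.180 = 63.013 m.
Since a_F ≤ a_L and the follower starts braking later, the follower is never slower than the leader, so the closest approach is when both have stopped.
Minimum gap = 63.013 − 44.201 = 18.812 m.

Minimum gap ≈ 18.8 m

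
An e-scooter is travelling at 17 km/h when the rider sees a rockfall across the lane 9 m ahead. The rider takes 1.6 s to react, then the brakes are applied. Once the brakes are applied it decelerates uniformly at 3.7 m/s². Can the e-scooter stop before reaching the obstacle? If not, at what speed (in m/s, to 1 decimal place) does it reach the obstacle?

No — it strikes the obstacle at 3.4 m/s

17 km/h ÷ 3.6 = 4.7222 m/s.
Reaction distance = 4.7222 × 1.6 = 7.556 m.
Braking distance needed to stop: v²/(2a) = 22.299 / 7.400 = 3.013 m, so total needed = 7.556 + 3.013 = 10.569 m > 9 m — it cannot stop.
Distance remaining when braking begins: 9 − 7.556 = 1.444 m.
v² = v₀² − 2a·d = 22.299 − 2 × 3.700 × 1.444 = 11.613 m²/s².
v = √11.613 = 3.408 m/s.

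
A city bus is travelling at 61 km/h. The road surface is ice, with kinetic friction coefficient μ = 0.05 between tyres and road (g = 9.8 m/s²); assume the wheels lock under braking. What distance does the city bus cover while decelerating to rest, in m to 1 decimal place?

61 km/h ÷ 3.6 = 16.9444 m/s.
a = μg = 0.05 × 9.8 = 0.490 m/s².
Braking distance = v²/(2a) = 16.9444² / (2 × 0.490) = 287.113 / 0.980 = 292.972 m.

Braking distance ≈ 293.0 m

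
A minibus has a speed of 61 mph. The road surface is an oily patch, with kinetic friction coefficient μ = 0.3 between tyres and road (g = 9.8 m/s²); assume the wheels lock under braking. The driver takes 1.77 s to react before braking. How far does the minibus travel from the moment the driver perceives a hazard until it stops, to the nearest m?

61 mph × 0.44704 = 27.2694 m/s.
a = μg = 0.3 × 9.8 = 2.940 m/s².
Reaction distance = v·t_r = 27.2694 × 1.77 = 48.267 m.
Braking distance = v²/(2a) = 27.2694² / (2 × 2.940) = 743.620 / 5.880 = 126.466 m.
Total = 48.267 + 126.466 = 174.733 m.

Total stopping distance ≈ 175 m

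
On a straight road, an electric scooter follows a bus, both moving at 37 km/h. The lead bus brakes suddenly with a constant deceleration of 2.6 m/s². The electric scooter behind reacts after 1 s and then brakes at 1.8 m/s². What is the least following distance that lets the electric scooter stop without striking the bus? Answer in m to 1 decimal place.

37 km/h ÷ 3.6 = 10.2778 m/s.
Leader travels v²/(2a_L) = 105.633 / 5.200 = 20.314 m before stopping.
Follower covers v·t_r = 10.2778 × 1 = 10.278 m while reacting, then v²/(2a_F) = 105.633 / 3.600 = 29.342 m while braking, for a total of 10.278 + 29.342 = 39.620 m.
Since a_F ≤ a_L and the follower starts braking later, the follower is never slower than the leader, so the closest approach is when both have stopped.
Minimum gap = 39.620 − 20.314 = 19.306 m.

Minimum gap ≈ 19.3 m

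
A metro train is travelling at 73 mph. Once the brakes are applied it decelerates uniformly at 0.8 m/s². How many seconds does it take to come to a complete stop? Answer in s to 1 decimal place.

Braking time ≈ 40.8 s

73 mph × 0.44704 = 32.6339 m/s.
Braking time = v/a = 32.6339 / 0.800 = 40.792 s.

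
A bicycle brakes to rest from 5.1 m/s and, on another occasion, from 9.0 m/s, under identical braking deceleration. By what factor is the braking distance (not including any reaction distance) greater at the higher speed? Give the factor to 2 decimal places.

Factor ≈ 3.11

Braking distance d = v²/(2a), so with a fixed, d ∝ v².
Factor = (9.0/5.1)² = 1.7647² = 3.1142.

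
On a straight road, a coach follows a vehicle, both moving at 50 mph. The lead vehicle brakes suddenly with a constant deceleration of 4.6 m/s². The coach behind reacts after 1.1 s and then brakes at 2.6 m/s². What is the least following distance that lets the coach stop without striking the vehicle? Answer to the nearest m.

50 mph × 0.44704 = 22.3520 m/s.
Leader travels v²/(2a_L) = 499.612 / 9.200 = 54.306 m before stopping.
Follower covers v·t_r = 22.3520 × 1.1 = 24.587 m while reacting, then v²/(2a_F) = 499.612 / 5.200 = 96.079 m while braking, for a total of 24.587 + 96.079 = 120.666 m.
Since a_F ≤ a_L and the follower starts braking later, the follower is never slower than the leader, so the closest approach is when both have stopped.
Minimum gap = 120.666 − 54.306 = 66.360 m.

Minimum gap ≈ 66 m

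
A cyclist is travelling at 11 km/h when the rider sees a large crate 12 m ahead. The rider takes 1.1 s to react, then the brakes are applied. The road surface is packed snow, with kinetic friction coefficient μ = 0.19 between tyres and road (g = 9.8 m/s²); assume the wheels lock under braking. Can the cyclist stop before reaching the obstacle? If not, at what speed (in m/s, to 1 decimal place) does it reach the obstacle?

11 km/h ÷ 3.6 = 3.0556 m/s.
a = μg = 0.19 × 9.8 = 1.862 m/s².
Reaction distance = 3.0556 × 1.1 = 3.361 m.
Braking distance = v²/(2a) = 9.337 / 3.724 = 2.507 m.
Total stopping distance = 3.361 + 2.507 = 5.868 m, vs 12 m available — it stops with 12 − 5.868 = 6.132 m to spare.

Yes — it stops about 6.1 m short of the obstacle, so it never reaches it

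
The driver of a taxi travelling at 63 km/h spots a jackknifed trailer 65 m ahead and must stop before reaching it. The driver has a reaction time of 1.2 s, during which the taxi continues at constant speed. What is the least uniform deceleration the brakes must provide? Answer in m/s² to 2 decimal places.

63 km/h ÷ 3.6 = 17.5000 m/s.
Distance covered during reaction = 17.5000 × 1.2 = 21.000 m.
Distance available for braking: 65 − 21.000 = 44.000 m.
v² = 2a·d ⇒ a = v²/(2d) = 17.5000² / (2 × 44.000) = 306.250 / 88.000 = 3.4801 m/s².

Required deceleration ≈ 3.48 m/s²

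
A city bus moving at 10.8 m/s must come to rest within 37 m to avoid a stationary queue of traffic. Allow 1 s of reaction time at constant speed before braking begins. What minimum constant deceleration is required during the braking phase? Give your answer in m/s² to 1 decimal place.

Distance covered during reaction = 10.8000 × 1 = 10.800 m.
Distance available for braking: 37 − 10.800 = 26.200 m.
v² = 2a·d ⇒ a = v²/(2d) = 10.8000² / (2 × 26.200) = 116.640 / 52.400 = 2.2260 m/s².

Required deceleration ≈ 2.2 m/s²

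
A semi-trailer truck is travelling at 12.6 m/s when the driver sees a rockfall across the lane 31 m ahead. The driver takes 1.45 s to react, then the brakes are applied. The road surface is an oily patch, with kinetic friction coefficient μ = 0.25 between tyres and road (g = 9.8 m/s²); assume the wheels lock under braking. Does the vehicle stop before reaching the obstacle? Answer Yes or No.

a = μg = 0.25 × 9.8 = 2.450 m/s².
Reaction distance = 12.6000 × 1.45 = 18.270 m.
Braking distance = v²/(2a) = 158.760 / 4.900 = 32.400 m.
Total stopping distance = 18.270 + 32.400 = 50.670 m, vs 31 m available — it cannot stop in time and overshoots by 50.670 − 31 = 19.670 m.

No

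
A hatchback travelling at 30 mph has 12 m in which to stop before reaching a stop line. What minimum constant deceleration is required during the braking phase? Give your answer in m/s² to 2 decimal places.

30 mph × 0.44704 = 13.4112 m/s.
v² = 2a·d ⇒ a = v²/(2d) = 13.4112² / (2 × 12.000) = 179.860 / 24.000 = 7.4942 m/s².

Required deceleration ≈ 7.49 m/s²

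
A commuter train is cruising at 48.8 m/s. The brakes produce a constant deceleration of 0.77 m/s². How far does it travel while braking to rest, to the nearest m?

Braking distance ≈ 1546 m

Braking distance = v²/(2a) = 48.8000² / (2 × 0.770) = 2381.440 / 1.540 = 1546.390 m.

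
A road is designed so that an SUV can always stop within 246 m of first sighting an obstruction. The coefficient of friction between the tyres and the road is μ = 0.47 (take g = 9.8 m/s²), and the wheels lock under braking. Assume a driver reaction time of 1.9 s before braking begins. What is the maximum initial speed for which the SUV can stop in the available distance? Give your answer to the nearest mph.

Maximum speed ≈ 89 mph

a = μg = 0.47 × 9.8 = 4.606 m/s².
Stopping distance: v·t_r + v²/(2a) = 246 with t_r = 1.9 s and a = 4.606 m/s².
So v² + 17.503 v − 2266.15 = 0.
Positive root: v = −a·t_r + √((a·t_r)² + 2a·d) = −8.751 + √(76.580 + 2266.15) = 39.6508 m/s.
39.6508 m/s ÷ 0.44704 = 88.696 mph.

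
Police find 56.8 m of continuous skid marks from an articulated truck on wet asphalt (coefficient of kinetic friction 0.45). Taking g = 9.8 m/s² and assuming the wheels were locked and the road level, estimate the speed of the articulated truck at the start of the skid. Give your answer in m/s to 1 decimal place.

Initial speed ≈ 22.4 m/s

Deceleration a = μg = 0.45 × 9.8 = 4.410 m/s².
v = √(2a·d) = √(2 × 4.410 × 56.8) = √500.976 = 22.3825 m/s.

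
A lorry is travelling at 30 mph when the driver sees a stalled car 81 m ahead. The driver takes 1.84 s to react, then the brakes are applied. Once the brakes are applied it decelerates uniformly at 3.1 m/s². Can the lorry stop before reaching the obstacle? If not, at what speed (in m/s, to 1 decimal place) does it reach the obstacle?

30 mph × 0.44704 = 13.4112 m/s.
Reaction distance = 13.4112 × 1.84 = 24.677 m.
Braking distance = v²/(2a) = 179.860 / 6.200 = 29.010 m.
Total stopping distance = 24.677 + 29.010 = 53.687 m, vs 81 m available — it stops with 81 − 53.687 = 27.313 m to spare.

Yes — it stops about 27.3 m short of the obstacle, so it never reaches it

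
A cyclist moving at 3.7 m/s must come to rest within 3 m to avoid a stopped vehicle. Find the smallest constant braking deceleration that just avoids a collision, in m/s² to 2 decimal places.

Required deceleration ≈ 2.28 m/s²

v² = 2a·d ⇒ a = v²/(2d) = 3.7000² / (2 × 3.000) = 13.690 / 6.000 = 2.2817 m/s².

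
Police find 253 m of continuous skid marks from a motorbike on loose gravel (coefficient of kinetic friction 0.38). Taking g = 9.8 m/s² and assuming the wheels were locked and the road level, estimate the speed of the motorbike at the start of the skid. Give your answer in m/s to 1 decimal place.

Initial speed ≈ 43.4 m/s

Deceleration a = μg = 0.38 × 9.8 = 3.724 m/s².
v = √(2a·d) = √(2 × 3.724 × 253) = √1884.344 = 43.4090 m/s.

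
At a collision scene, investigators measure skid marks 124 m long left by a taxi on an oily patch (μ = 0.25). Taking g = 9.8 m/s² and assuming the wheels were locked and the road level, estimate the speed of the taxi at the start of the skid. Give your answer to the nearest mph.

Deceleration a = μg = 0.25 × 9.8 = 2.450 m/s².
v = √(2a·d) = √(2 × 2.450 × 124) = √607.600 = 24.6495 m/s.
= 24.6495 ÷ 0.44704 = 55.139 mph.

Initial speed ≈ 55 mph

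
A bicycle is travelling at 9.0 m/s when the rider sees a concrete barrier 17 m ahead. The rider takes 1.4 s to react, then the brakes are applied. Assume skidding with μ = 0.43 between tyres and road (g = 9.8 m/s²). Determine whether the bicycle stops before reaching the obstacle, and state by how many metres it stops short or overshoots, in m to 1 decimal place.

No — it overshoots by 5.2 m

a = μg = 0.43 × 9.8 = 4.214 m/s².
Reaction distance = 9.0000 × 1.4 = 12.600 m.
Braking distance = v²/(2a) = 81.000 / 8.428 = 9.611 m.
Total stopping distance = 12.600 + 9.611 = 22.211 m, vs 17 m available — it cannot stop in time and overshoots by 22.211 − 17 = 5.211 m.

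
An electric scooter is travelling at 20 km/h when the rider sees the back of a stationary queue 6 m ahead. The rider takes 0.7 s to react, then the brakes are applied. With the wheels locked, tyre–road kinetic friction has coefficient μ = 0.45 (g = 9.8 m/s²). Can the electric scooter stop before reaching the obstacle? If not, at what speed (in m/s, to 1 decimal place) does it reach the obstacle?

20 km/h ÷ 3.6 = 5.5556 m/s.
a = μg = 0.45 × 9.8 = 4.410 m/s².
Reaction distance = 5.5556 × 0.7 = 3.889 m.
Braking distance needed to stop: v²/(2a) = 30.865 / 8.820 = 3.499 m, so total needed = 3.889 + 3.499 = 7.388 m > 6 m — it cannot stop.
Distance remaining when braking begins: 6 − 3.889 = 2.111 m.
v² = v₀² − 2a·d = 30.865 − 2 × 4.410 × 2.111 = 12.246 m²/s².
v = √12.246 = 3.499 m/s.

No — it strikes the obstacle at 3.5 m/s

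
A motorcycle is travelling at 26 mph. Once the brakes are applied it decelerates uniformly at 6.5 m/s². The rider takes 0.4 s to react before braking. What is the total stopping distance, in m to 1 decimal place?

26 mph × 0.44704 = 11.6230 m/s.
Reaction distance = v·t_r = 11.6230 × 0.4 = 4.649 m.
Braking distance = v²/(2a) = 11.6230² / (2 × 6.500) = 135.094 / 13.000 = 10.392 m.
Total = 4.649 + 10.392 = 15.041 m.

Total stopping distance ≈ 15.0 m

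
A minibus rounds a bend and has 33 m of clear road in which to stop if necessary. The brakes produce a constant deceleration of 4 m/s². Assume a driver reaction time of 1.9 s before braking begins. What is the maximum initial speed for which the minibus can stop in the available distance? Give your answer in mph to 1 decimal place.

Stopping distance: v·t_r + v²/(2a) = 33 with t_r = 1.9 s and a = 4.000 m/s².
So v² + 15.200 v − 264.00 = 0.
Positive root: v = −a·t_r + √((a·t_r)² + 2a·d) = −7.600 + √(57.760 + 264.00) = 10.3377 m/s.
10.3377 m/s ÷ 0.44704 = 23.125 mph.

Maximum speed ≈ 23.1 mph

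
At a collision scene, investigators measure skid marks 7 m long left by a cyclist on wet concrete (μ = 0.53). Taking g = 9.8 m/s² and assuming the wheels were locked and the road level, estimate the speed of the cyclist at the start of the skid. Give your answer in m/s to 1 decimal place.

Initial speed ≈ 8.5 m/s

Deceleration a = μg = 0.53 × 9.8 = 5.194 m/s².
v = √(2a·d) = √(2 × 5.194 × 7) = √72.716 = 8.5274 m/s.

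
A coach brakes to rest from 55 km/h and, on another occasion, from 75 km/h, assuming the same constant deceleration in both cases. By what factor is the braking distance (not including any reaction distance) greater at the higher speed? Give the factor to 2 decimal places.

Braking distance d = v²/(2a), so with a fixed, d ∝ v².
Factor = (75/55)² = 1.3636² = 1.8594.

Factor ≈ 1.86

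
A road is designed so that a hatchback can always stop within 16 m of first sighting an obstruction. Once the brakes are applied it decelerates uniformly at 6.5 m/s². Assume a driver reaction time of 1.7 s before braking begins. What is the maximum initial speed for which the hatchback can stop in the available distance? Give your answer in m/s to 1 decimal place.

Maximum speed ≈ 7.1 m/s

Stopping distance: v·t_r + v²/(2a) = 16 with t_r = 1.7 s and a = 6.500 m/s².
So v² + 22.100 v − 208.00 = 0.
Positive root: v = −a·t_r + √((a·t_r)² + 2a·d) = −11.050 + √(122.103 + 208.00) = 7.1187 m/s.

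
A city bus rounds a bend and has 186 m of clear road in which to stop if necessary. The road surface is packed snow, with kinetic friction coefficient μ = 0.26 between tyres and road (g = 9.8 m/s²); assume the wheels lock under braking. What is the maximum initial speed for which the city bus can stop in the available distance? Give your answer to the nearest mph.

Maximum speed ≈ 69 mph

a = μg = 0.26 × 9.8 = 2.548 m/s².
v²/(2a) = d ⇒ v = √(2 × 2.548 × 186) = √947.86 = 30.7873 m/s.
30.7873 m/s ÷ 0.44704 = 68.869 mph.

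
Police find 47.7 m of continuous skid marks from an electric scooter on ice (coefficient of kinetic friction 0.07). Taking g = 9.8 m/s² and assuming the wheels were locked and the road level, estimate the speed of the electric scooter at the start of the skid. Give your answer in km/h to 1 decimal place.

Initial speed ≈ 29.1 km/h

Deceleration a = μg = 0.07 × 9.8 = 0.686 m/s².
v = √(2a·d) = √(2 × 0.686 × 47.7) = √65.444 = 8.0897 m/s.
= 8.0897 × 3.6 = 29.123 km/h.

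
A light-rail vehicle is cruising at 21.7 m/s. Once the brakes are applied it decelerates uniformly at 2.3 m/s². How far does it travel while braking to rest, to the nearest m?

Braking distance = v²/(2a) = 21.7000² / (2 × 2.300) = 470.890 / 4.600 = 102.367 m.

Braking distance ≈ 102 m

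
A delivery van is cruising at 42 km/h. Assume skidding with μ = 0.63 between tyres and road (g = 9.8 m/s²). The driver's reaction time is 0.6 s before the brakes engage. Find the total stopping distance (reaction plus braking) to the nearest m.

Total stopping distance ≈ 18 m

42 km/h ÷ 3.6 = 11.6667 m/s.
a = μg = 0.63 × 9.8 = 6.174 m/s².
Reaction distance = v·t_r = 11.6667 × 0.6 = 7.000 m.
Braking distance = v²/(2a) = 11.6667² / (2 × 6.174) = 136.112 / 12.348 = 11.023 m.
Total = 7.000 + 11.023 = 18.023 m.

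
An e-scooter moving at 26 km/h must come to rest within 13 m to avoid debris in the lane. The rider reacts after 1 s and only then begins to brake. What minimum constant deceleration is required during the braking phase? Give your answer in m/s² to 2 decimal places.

26 km/h ÷ 3.6 = 7.2222 m/s.
Distance covered during reaction = 7.2222 × 1 = 7.222 m.
Distance available for braking: 13 − 7.222 = 5.778 m.
v² = 2a·d ⇒ a = v²/(2d) = 7.2222² / (2 × 5.778) = 52.160 / 11.556 = 4.5137 m/s².

Required deceleration ≈ 4.51 m/s²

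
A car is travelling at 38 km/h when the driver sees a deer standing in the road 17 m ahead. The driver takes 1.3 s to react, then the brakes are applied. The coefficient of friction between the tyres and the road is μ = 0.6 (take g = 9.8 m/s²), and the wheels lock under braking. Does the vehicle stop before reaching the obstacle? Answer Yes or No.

38 km/h ÷ 3.6 = 10.5556 m/s.
a = μg = 0.6 × 9.8 = 5.880 m/s².
Reaction distance = 10.5556 × 1.3 = 13.722 m.
Braking distance = v²/(2a) = 111.421 / 11.760 = 9.475 m.
Total stopping distance = 13.722 + 9.475 = 23.197 m, vs 17 m available — it cannot stop in time and overshoots by 23.197 − 17 = 6.197 m.

No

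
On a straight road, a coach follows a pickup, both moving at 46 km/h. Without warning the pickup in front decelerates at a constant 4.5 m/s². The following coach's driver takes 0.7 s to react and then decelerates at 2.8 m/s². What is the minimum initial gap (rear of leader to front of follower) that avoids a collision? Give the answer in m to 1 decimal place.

Minimum gap ≈ 20.0 m

46 km/h ÷ 3.6 = 12.7778 m/s.
Leader travels v²/(2a_L) = 163.272 / 9.000 = 18.141 m before stopping.
Follower covers v·t_r = 12.7778 × 0.7 = 8.944 m while reacting, then v²/(2a_F) = 163.272 / 5.600 = 29.156 m while braking, for a total of 8.944 + 29.156 = 38.100 m.
Since a_F ≤ a_L and the follower starts braking later, the follower is never slower than the leader, so the closest approach is when both have stopped.
Minimum gap = 38.100 − 18.141 = 19.959 m.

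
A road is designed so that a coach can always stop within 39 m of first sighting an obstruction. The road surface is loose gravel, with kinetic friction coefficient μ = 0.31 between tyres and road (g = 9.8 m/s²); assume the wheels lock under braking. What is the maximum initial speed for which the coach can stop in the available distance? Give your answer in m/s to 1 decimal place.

a = μg = 0.31 × 9.8 = 3.038 m/s².
v²/(2a) = d ⇒ v = √(2 × 3.038 × 39) = √236.96 = 15.3935 m/s.

Maximum speed ≈ 15.4 m/s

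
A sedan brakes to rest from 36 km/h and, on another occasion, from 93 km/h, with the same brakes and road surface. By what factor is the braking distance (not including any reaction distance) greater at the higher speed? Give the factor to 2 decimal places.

Factor ≈ 6.67

Braking distance d = v²/(2a), so with a fixed, d ∝ v².
Factor = (93/36)² = 2.5833² = 6.6734.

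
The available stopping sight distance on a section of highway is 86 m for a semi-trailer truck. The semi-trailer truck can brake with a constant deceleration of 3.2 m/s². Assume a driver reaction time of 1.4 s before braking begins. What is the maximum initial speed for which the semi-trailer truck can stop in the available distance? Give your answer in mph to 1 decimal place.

Stopping distance: v·t_r + v²/(2a) = 86 with t_r = 1.4 s and a = 3.200 m/s².
So v² + 8.960 v − 550.40 = 0.
Positive root: v = −a·t_r + √((a·t_r)² + 2a·d) = −4.480 + √(20.070 + 550.40) = 19.4045 m/s.
19.4045 m/s ÷ 0.44704 = 43.407 mph.

Maximum speed ≈ 43.4 mph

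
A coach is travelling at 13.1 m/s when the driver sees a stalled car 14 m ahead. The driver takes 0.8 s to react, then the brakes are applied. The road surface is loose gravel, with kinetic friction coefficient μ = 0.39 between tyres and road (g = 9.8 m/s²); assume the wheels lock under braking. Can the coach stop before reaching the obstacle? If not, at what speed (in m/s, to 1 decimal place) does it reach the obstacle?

a = μg = 0.39 × 9.8 = 3.822 m/s².
Reaction distance = 13.1000 × 0.8 = 10.480 m.
Braking distance needed to stop: v²/(2a) = 171.610 / 7.644 = 22.450 m, so total needed = 10.480 + 22.450 = 32.930 m > 14 m — it cannot stop.
Distance remaining when braking begins: 14 − 10.480 = 3.520 m.
v² = v₀² − 2a·d = 171.610 − 2 × 3.822 × 3.520 = 144.703 m²/s².
v = √144.703 = 12.029 m/s.

No — it strikes the obstacle at 12.0 m/s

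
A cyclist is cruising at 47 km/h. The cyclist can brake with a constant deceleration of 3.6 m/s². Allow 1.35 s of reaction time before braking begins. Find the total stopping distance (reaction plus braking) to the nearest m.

47 km/h ÷ 3.6 = 13.0556 m/s.
Reaction distance = v·t_r = 13.0556 × 1.35 = 17.625 m.
Braking distance = v²/(2a) = 13.0556² / (2 × 3.600) = 170.449 / 7.200 = 23.673 m.
Total = 17.625 + 23.673 = 41.298 m.

Total stopping distance ≈ 41 m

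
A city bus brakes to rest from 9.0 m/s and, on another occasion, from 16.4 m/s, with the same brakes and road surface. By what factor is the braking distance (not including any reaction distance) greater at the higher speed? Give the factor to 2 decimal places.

Factor ≈ 3.32

Braking distance d = v²/(2a), so with a fixed, d ∝ v².
Factor = (16.4/9.0)² = 1.8222² = 3.3204.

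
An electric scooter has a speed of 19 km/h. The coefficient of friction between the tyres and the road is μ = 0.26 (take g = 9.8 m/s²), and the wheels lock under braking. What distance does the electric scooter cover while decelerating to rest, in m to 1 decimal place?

19 km/h ÷ 3.6 = 5.2778 m/s.
a = μg = 0.26 × 9.8 = 2.548 m/s².
Braking distance = v²/(2a) = 5.2778² / (2 × 2.548) = 27.855 / 5.096 = 5.466 m.

Braking distance ≈ 5.5 m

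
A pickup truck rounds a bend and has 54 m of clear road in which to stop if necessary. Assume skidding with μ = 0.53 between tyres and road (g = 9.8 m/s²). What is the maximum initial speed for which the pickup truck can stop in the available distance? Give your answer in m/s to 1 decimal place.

a = μg = 0.53 × 9.8 = 5.194 m/s².
v²/(2a) = d ⇒ v = √(2 × 5.194 × 54) = √560.95 = 23.6844 m/s.

Maximum speed ≈ 23.7 m/s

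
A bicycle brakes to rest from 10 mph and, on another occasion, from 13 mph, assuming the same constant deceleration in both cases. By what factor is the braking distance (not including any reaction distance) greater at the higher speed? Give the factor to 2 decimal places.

Braking distance d = v²/(2a), so with a fixed, d ∝ v².
Factor = (13/10)² = 1.3000² = 1.6900.

Factor ≈ 1.69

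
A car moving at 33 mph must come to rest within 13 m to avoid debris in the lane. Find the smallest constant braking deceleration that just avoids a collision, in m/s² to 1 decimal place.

33 mph × 0.44704 = 14.7523 m/s.
v² = 2a·d ⇒ a = v²/(2d) = 14.7523² / (2 × 13.000) = 217.630 / 26.000 = 8.3704 m/s².

Required deceleration ≈ 8.4 m/s²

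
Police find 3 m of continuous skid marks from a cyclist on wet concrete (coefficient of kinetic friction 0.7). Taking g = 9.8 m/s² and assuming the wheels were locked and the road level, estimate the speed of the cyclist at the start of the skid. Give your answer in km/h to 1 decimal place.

Initial speed ≈ 23.1 km/h

Deceleration a = μg = 0.7 × 9.8 = 6.860 m/s².
v = √(2a·d) = √(2 × 6.860 × 3) = √41.160 = 6.4156 m/s.
= 6.4156 × 3.6 = 23.096 km/h.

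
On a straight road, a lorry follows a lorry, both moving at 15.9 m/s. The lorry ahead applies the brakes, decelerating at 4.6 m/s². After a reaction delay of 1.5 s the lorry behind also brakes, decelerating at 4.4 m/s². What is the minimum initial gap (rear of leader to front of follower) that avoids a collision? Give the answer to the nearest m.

Minimum gap ≈ 25 m

Leader travels v²/(2a_L) = 252.810 / 9.200 = 27.479 m before stopping.
Follower covers v·t_r = 15.9000 × 1.5 = 23.850 m while reacting, then v²/(2a_F) = 252.810 / 8.800 = 28.728 m while braking, for a total of 23.850 + 28.728 = 52.578 m.
Since a_F ≤ a_L and the follower starts braking later, the follower is never slower than the leader, so the closest approach is when both have stopped.
Minimum gap = 52.578 − 27.479 = 25.099 m.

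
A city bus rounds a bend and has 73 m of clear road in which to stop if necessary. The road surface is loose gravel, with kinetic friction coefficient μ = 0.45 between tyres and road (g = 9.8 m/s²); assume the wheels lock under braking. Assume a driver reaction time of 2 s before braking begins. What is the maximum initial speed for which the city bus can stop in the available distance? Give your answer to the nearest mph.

a = μg = 0.45 × 9.8 = 4.410 m/s².
Stopping distance: v·t_r + v²/(2a) = 73 with t_r = 2 s and a = 4.410 m/s².
So v² + 17.640 v − 643.86 = 0.
Positive root: v = −a·t_r + √((a·t_r)² + 2a·d) = −8.820 + √(77.792 + 643.86) = 18.0436 m/s.
18.0436 m/s ÷ 0.44704 = 40.362 mph.

Maximum speed ≈ 40 mph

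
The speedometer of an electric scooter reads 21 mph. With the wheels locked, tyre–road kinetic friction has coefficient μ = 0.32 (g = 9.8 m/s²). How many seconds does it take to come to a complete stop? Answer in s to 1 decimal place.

21 mph × 0.44704 = 9.3878 m/s.
a = μg = 0.32 × 9.8 = 3.136 m/s².
Braking time = v/a = 9.3878 / 3.136 = 2.994 s.

Braking time ≈ 3.0 s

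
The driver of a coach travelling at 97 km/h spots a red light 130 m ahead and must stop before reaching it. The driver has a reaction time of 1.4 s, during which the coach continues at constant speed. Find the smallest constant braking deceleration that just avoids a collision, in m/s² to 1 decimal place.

97 km/h ÷ 3.6 = 26.9444 m/s.
Distance covered during reaction = 26.9444 × 1.4 = 37.722 m.
Distance available for braking: 130 − 37.722 = 92.278 m.
v² = 2a·d ⇒ a = v²/(2d) = 26.9444² / (2 × 92.278) = 726.001 / 184.556 = 3.9338 m/s².

Required deceleration ≈ 3.9 m/s²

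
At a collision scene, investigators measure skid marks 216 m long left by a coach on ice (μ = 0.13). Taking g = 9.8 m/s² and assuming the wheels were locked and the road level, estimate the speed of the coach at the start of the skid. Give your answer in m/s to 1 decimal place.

Initial speed ≈ 23.5 m/s

Deceleration a = μg = 0.13 × 9.8 = 1.274 m/s².
v = √(2a·d) = √(2 × 1.274 × 216) = √550.368 = 23.4599 m/s.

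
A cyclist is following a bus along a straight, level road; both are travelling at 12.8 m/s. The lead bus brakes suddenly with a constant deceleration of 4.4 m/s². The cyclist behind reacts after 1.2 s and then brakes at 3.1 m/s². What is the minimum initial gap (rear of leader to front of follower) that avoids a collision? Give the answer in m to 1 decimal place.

Minimum gap ≈ 23.2 m

Leader travels v²/(2a_L) = 163.840 / 8.800 = 18.618 m before stopping.
Follower covers v·t_r = 12.8000 × 1.2 = 15.360 m while reacting, then v²/(2a_F) = 163.840 / 6.200 = 26.426 m while braking, for a total of 15.360 + 26.426 = 41.786 m.
Since a_F ≤ a_L and the follower starts braking later, the follower is never slower than the leader, so the closest approach is when both have stopped.
Minimum gap = 41.786 − 18.618 = 23.168 m.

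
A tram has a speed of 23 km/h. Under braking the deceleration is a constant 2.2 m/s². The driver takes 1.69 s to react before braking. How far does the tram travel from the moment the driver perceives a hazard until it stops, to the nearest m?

23 km/h ÷ 3.6 = 6.3889 m/s.
Reaction distance = v·t_r = 6.3889 × 1.69 = 10.797 m.
Braking distance = v²/(2a) = 6.3889² / (2 × 2.200) = 40.818 / 4.400 = 9.277 m.
Total = 10.797 + 9.277 = 20.074 m.

Total stopping distance ≈ 20 m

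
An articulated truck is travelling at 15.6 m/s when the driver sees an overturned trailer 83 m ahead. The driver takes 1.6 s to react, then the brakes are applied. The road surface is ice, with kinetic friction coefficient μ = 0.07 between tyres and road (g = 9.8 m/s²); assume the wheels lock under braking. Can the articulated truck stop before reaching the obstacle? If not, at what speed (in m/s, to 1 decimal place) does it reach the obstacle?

No — it strikes the obstacle at 12.8 m/s

a = μg = 0.07 × 9.8 = 0.686 m/s².
Reaction distance = 15.6000 × 1.6 = 24.960 m.
Braking distance needed to stop: v²/(2a) = 243.360 / 1.372 = 177.376 m, so total needed = 24.960 + 177.376 = 202.336 m > 83 m — it cannot stop.
Distance remaining when braking begins: 83 − 24.960 = 58.040 m.
v² = v₀² − 2a·d = 243.360 − 2 × 0.686 × 58.040 = 163.729 m²/s².
v = √163.729 = 12.796 m/s.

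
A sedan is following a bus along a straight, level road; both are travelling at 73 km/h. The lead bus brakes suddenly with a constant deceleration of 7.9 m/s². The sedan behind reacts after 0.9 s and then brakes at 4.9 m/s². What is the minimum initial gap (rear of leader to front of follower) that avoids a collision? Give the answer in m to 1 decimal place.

Minimum gap ≈ 34.2 m

73 km/h ÷ 3.6 = 20.2778 m/s.
Leader travels v²/(2a_L) = 411.189 / 15.800 = 26.025 m before stopping.
Follower covers v·t_r = 20.2778 × 0.9 = 18.250 m while reacting, then v²/(2a_F) = 411.189 / 9.800 = 41.958 m while braking, for a total of 18.250 + 41.958 = 60.208 m.
Since a_F ≤ a_L and the follower starts braking later, the follower is never slower than the leader, so the closest approach is when both have stopped.
Minimum gap = 60.208 − 26.025 = 34.183 m.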